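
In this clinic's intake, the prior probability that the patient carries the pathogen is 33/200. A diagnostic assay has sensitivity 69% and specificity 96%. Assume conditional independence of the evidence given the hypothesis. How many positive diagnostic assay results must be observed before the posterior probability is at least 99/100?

Prior odds: 0.165 ÷ 0.835 = 33/167.
False-positive rate = 1 − 0.96 = 0.04; likelihood ratio of a positive = 0.69/0.04 = 17.25.
Target posterior odds = 0.99/0.01 = 99.
Require 17.25ⁿ ≥ 99 ÷ (33/167) = 501.
17.25² = 297.5625 falls short of 501 but 17.25³ = 5132.953125 reaches it, so n = 3.

3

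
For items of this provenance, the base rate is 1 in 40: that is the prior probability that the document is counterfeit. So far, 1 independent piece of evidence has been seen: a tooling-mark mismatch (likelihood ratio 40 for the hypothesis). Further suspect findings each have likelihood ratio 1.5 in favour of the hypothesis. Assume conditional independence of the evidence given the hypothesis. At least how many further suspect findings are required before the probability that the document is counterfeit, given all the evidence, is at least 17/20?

Prior odds = 0.025/0.975 = 1/39.
Bayes factor of the evidence already in hand = 40.
Odds after that evidence = (1/39) × 40 = 40/39.
Target odds = 0.85/0.15 = 17/3.
Need 1.5ⁿ ≥ 17/3 ÷ (40/39) = 5.525.
1.5⁴ = 5.0625 falls short of 5.525 but 1.5⁵ = 7.59375 reaches it, so n = 5.

5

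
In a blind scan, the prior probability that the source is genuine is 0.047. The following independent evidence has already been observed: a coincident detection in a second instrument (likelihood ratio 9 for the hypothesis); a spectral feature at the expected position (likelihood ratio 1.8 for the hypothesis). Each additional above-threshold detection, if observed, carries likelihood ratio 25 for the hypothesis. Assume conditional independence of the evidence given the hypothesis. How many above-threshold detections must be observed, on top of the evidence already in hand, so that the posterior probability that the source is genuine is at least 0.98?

Prior odds = 0.047/0.953 = 47/953.
Combined Bayes factor of the evidence already in hand = 9 × 1.8 = 16.2.
Odds after that evidence = (47/953) × 16.2 = 3807/4765.
Target odds = 0.98/0.02 = 49.
Need 25ⁿ ≥ 49 ÷ (3807/4765) = 233485/3807.
25¹ = 25 falls short of 233485/3807 but 25² = 625 reaches it, so n = 2.

2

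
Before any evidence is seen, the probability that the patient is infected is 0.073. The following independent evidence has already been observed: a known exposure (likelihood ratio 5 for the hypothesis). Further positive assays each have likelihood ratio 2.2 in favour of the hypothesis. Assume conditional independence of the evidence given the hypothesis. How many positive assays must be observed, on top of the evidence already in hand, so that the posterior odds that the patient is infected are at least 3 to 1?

3

Prior odds = 0.073/0.927 = 73/927.
Bayes factor of the evidence already in hand = 5.
Odds after that evidence = (73/927) × 5 = 365/927.
Target odds = 3.
Need 2.2ⁿ ≥ 3 ÷ (365/927) = 2781/365.
2.2² = 4.84 falls short of 2781/365 but 2.2³ = 10.648 reaches it, so n = 3.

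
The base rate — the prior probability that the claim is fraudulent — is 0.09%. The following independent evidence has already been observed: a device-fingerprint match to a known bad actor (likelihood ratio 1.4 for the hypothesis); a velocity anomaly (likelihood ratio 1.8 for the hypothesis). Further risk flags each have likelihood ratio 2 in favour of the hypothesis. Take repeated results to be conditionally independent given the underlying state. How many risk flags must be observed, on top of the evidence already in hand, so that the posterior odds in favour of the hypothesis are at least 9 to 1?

12

Prior odds = 0.0009/0.9991 = 9/9991.
Combined Bayes factor of the evidence already in hand = 1.4 × 1.8 = 2.52.
Odds after that evidence = (9/9991) × 2.52 = 567/249775.
Target odds = 9.
Need 2ⁿ ≥ 9 ÷ (567/249775) = 249775/63.
2¹¹ = 2048 falls short of 249775/63 but 2¹² = 4096 reaches it, so n = 12.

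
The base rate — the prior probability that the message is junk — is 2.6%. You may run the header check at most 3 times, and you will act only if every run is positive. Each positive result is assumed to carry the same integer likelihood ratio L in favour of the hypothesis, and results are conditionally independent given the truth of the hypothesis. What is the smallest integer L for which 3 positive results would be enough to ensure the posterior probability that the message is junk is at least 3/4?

Prior odds = 0.026/0.974 = 13/487.
Target odds = 0.75/0.25 = 3.
Need L³ ≥ 3 ÷ (13/487) = 1461/13.
4³ = 64 < 1461/13 ≤ 125 = 5³, so L = 5.

5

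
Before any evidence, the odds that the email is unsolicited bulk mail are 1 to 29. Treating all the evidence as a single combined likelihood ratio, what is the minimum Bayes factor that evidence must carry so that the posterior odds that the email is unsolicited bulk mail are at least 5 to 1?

145

Prior odds = 1/29.
Target odds = 5.
Required Bayes factor = 5 ÷ (1/29) = 145.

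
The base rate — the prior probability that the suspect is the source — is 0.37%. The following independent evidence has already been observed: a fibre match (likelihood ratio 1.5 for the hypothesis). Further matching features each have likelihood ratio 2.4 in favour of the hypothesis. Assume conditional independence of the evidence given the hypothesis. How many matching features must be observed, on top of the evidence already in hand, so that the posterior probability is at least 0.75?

8

Prior odds = 0.0037/0.9963 = 37/9963.
Bayes factor of the evidence already in hand = 1.5.
Odds after that evidence = (37/9963) × 1.5 = 37/6642.
Target odds = 0.75/0.25 = 3.
Need 2.4ⁿ ≥ 3 ÷ (37/6642) = 19926/37.
2.4⁷ = 35831808/78125 falls short of 19926/37 but 2.4⁸ = 429981696/390625 reaches it, so n = 8.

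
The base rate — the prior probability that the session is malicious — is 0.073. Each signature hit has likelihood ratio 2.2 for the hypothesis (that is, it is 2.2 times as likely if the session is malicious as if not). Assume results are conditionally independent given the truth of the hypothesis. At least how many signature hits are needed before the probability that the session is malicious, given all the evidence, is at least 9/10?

7

Prior odds = 0.073/0.927 = 73/927.
Likelihood ratio per signature hit = 2.2.
Target posterior odds = 0.9/0.1 = 9.
Require 2.2ⁿ ≥ 9 ÷ (73/927) = 8343/73.
2.2⁶ = 1771561/15625 falls short of 8343/73 but 2.2⁷ = 19487171/78125 reaches it, so n = 7.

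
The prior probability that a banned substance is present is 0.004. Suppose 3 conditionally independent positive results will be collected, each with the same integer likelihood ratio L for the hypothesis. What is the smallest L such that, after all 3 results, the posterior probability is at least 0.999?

Prior odds = 0.004/0.996 = 1/249.
Target odds = 0.999/0.001 = 999.
Need L³ ≥ 999 ÷ (1/249) = 248751.
62³ = 238328 < 248751 ≤ 250047 = 63³, so L = 63.

63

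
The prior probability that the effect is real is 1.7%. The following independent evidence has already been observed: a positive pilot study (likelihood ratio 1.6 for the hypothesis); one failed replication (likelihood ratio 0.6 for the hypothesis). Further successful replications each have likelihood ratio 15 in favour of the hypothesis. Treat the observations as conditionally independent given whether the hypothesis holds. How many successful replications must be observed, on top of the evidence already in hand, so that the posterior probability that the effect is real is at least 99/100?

4

Prior odds = 0.017/0.983 = 17/983.
Combined Bayes factor of the evidence already in hand = 1.6 × 0.6 = 0.96.
Odds after that evidence = (17/983) × 0.96 = 408/24575.
Target odds = 0.99/0.01 = 99.
Need 15ⁿ ≥ 99 ÷ (408/24575) = 810975/136.
15³ = 3375 falls short of 810975/136 but 15⁴ = 50625 reaches it, so n = 4.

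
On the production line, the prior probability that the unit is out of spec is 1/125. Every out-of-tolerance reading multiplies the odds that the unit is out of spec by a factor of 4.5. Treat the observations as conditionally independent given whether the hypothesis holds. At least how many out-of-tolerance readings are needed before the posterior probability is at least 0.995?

Prior odds = 0.008/0.992 = 1/124.
Likelihood ratio per out-of-tolerance reading = 4.5.
Target posterior odds = 0.995/0.005 = 199.
Need (1/124) × 4.5ⁿ ≥ 199, i.e. 4.5ⁿ ≥ 24676.
4.5⁶ = 8303.765625 falls short of 24676 but 4.5⁷ = 4782969/128 reaches it, so n = 7.

7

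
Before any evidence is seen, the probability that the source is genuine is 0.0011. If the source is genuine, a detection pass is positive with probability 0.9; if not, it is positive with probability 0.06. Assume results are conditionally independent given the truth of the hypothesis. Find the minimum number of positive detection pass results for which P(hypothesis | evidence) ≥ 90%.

Prior odds = 0.0011/0.9989 = 11/9989.
Likelihood ratio of a positive = 0.9/0.06 = 15.
Target posterior odds = 0.9/0.1 = 9.
Require 15ⁿ ≥ 9 ÷ (11/9989) = 89901/11.
15³ = 3375 falls short of 89901/11 but 15⁴ = 50625 reaches it, so n = 4.

4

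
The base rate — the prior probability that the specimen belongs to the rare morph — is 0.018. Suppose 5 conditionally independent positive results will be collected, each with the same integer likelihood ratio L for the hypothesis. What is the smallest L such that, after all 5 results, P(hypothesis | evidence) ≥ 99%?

6

Prior odds = 0.018/0.982 = 9/491.
Target odds = 0.99/0.01 = 99.
Need L⁵ ≥ 99 ÷ (9/491) = 5401.
5⁵ = 3125 < 5401 ≤ 7776 = 6⁵, so L = 6.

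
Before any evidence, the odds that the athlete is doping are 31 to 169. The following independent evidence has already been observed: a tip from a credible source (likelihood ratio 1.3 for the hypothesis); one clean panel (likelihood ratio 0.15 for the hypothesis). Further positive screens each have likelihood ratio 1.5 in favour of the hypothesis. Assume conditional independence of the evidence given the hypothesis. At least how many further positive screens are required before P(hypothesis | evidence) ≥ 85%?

Prior odds = 31/169.
Combined Bayes factor of the evidence already in hand = 1.3 × 0.15 = 0.195.
Odds after that evidence = (31/169) × 0.195 = 93/2600.
Target odds = 0.85/0.15 = 17/3.
Need 1.5ⁿ ≥ 17/3 ÷ (93/2600) = 44200/279.
1.5¹² = 531441/4096 falls short of 44200/279 but 1.5¹³ = 1594323/8192 reaches it, so n = 13.

13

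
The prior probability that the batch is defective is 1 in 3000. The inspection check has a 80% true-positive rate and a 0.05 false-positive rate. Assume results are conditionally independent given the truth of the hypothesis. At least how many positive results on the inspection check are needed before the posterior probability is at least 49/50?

Prior odds = (1/3000)/(2999/3000) = 1/2999.
Likelihood ratio of a positive result = 0.8/0.05 = 16.
Target posterior odds = 0.98/0.02 = 49.
Require 16ⁿ ≥ 49 ÷ (1/2999) = 146951.
16⁴ = 65536 falls short of 146951 but 16⁵ = 1048576 reaches it, so n = 5.

5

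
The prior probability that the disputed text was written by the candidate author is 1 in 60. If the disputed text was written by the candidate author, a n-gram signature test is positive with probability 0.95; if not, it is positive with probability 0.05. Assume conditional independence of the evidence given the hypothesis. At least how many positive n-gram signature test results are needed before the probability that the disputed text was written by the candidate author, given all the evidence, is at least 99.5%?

4

Prior odds = (1/60)/(59/60) = 1/59.
Likelihood ratio of a positive = 0.95/0.05 = 19.
Target posterior odds = 0.995/0.005 = 199.
Need (1/59) × 19ⁿ ≥ 199, i.e. 19ⁿ ≥ 11741.
19³ = 6859 falls short of 11741 but 19⁴ = 130321 reaches it, so n = 4.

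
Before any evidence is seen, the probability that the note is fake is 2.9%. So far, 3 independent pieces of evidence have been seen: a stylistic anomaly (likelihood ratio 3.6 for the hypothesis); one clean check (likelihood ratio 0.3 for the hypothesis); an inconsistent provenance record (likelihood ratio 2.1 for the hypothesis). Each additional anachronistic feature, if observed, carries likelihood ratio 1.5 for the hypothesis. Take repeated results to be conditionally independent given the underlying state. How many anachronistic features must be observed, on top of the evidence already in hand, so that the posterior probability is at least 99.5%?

20

Prior odds = 0.029/0.971 = 29/971.
Combined Bayes factor of the evidence already in hand = 3.6 × 0.3 × 2.1 = 2.268.
Odds after that evidence = (29/971) × 2.268 = 16443/242750.
Target odds = 0.995/0.005 = 199.
Need 1.5ⁿ ≥ 199 ÷ (16443/242750) = 48307250/16443.
1.5¹⁹ ≈2216.84 falls short of 48307250/16443 but 1.5²⁰ ≈3325.26 reaches it, so n = 20.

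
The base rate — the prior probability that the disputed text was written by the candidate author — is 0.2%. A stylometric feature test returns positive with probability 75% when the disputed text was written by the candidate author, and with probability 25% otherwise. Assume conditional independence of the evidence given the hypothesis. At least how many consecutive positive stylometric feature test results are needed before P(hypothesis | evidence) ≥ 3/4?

Prior odds: 0.002 ÷ 0.998 = 1/499.
Likelihood ratio of a positive result = 0.75/0.25 = 3.
Target odds: 0.75 ÷ 0.25 = 3.
Need (1/499) × 3ⁿ ≥ 3, i.e. 3ⁿ ≥ 1497.
3⁶ = 729 falls short of 1497 but 3⁷ = 2187 reaches it, so n = 7.

7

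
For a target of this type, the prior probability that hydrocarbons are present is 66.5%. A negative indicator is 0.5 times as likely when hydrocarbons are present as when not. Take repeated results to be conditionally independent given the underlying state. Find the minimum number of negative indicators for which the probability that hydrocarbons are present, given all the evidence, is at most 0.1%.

11

Prior odds: 0.665 ÷ 0.335 = 133/67.
Likelihood ratio per negative indicator = 0.5.
Target posterior odds = 0.001/0.999 = 1/999.
Need (133/67) × 0.5ⁿ ≤ 1/999, i.e. 0.5ⁿ ≤ 67/132867.
0.5¹⁰ = 1/1024 is still above 67/132867 but 0.5¹¹ = 1/2048 is at or below it, so n = 11.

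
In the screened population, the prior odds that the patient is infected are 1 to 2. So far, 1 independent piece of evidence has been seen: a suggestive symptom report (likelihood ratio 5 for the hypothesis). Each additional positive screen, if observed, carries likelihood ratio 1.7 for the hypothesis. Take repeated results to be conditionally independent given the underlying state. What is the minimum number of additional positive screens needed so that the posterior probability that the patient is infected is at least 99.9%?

12

Prior odds = 0.5.
Bayes factor of the evidence already in hand = 5.
Odds after that evidence = 0.5 × 5 = 2.5.
Target odds = 0.999/0.001 = 999.
Need 1.7ⁿ ≥ 999 ÷ 2.5 = 399.6.
1.7¹¹ ≈342.719 falls short of 399.6 but 1.7¹² ≈582.622 reaches it, so n = 12.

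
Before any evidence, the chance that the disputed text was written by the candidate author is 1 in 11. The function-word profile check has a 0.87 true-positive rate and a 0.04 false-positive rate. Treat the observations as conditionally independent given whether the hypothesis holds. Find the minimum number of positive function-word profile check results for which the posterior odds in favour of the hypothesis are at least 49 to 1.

3

Prior odds = (1/11)/(10/11) = 0.1.
Likelihood ratio of a positive result = 0.87/0.04 = 21.75.
Target odds = 49.
Need 0.1 × 21.75ⁿ ≥ 49, i.e. 21.75ⁿ ≥ 490.
21.75² = 473.0625 falls short of 490 but 21.75³ = 658503/64 reaches it, so n = 3.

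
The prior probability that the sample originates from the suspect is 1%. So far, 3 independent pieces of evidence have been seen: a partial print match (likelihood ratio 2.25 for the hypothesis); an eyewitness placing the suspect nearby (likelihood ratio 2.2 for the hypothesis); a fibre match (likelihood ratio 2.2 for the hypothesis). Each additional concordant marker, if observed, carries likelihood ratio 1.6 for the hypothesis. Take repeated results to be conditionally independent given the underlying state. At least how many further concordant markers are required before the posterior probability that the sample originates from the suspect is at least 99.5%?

Prior odds = 0.01/0.99 = 1/99.
Combined Bayes factor of the evidence already in hand = 2.25 × 2.2 × 2.2 = 10.89.
Odds after that evidence = (1/99) × 10.89 = 0.11.
Target odds = 0.995/0.005 = 199.
Need 1.6ⁿ ≥ 199 ÷ 0.11 = 19900/11.
1.6¹⁵ ≈1152.92 falls short of 19900/11 but 1.6¹⁶ ≈1844.67 reaches it, so n = 16.

16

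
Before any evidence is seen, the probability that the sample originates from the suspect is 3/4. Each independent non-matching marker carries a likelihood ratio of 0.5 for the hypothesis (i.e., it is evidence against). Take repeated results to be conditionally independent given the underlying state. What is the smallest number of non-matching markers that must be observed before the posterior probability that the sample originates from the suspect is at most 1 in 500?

Prior odds = 0.75/0.25 = 3.
Likelihood ratio per non-matching marker = 0.5.
Target odds: 0.002 ÷ 0.998 = 1/499.
Need 3 × 0.5ⁿ ≤ 1/499, i.e. 0.5ⁿ ≤ 1/1497.
0.5¹⁰ = 1/1024 is still above 1/1497 but 0.5¹¹ = 1/2048 is at or below it, so n = 11.

11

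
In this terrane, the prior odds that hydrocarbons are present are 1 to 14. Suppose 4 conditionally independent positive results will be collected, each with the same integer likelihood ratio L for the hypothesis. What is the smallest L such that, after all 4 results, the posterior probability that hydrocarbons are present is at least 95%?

5

Prior odds = 1/14.
Target odds = 0.95/0.05 = 19.
Need L⁴ ≥ 19 ÷ (1/14) = 266.
4⁴ = 256 < 266 ≤ 625 = 5⁴, so L = 5.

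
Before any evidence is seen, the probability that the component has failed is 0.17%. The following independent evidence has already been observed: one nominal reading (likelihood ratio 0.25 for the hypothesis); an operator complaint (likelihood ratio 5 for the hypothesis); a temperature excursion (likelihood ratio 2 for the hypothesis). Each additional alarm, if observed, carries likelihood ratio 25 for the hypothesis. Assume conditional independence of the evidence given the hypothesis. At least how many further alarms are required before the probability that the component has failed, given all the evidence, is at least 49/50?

Prior odds = 0.0017/0.9983 = 17/9983.
Combined Bayes factor of the evidence already in hand = 0.25 × 5 × 2 = 2.5.
Odds after that evidence = (17/9983) × 2.5 = 85/19966.
Target odds = 0.98/0.02 = 49.
Need 25ⁿ ≥ 49 ÷ (85/19966) = 978334/85.
25² = 625 falls short of 978334/85 but 25³ = 15625 reaches it, so n = 3.

3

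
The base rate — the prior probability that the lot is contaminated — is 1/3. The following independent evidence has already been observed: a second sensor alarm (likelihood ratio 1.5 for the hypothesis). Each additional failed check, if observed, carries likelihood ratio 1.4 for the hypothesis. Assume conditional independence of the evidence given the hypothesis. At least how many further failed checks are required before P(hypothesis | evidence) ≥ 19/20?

Prior odds = (1/3)/(2/3) = 0.5.
Bayes factor of the evidence already in hand = 1.5.
Odds after that evidence = 0.5 × 1.5 = 0.75.
Target odds = 0.95/0.05 = 19.
Need 1.4ⁿ ≥ 19 ÷ 0.75 = 76/3.
1.4⁹ = 40353607/1953125 falls short of 76/3 but 1.4¹⁰ = 282475249/9765625 reaches it, so n = 10.

10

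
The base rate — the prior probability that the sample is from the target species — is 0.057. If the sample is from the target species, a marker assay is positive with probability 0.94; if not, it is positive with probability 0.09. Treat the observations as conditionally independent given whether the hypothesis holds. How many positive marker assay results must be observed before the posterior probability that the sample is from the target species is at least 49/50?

3

Prior odds: 0.057 ÷ 0.943 = 57/943.
Likelihood ratio of a positive = 0.94/0.09 = 94/9.
Target posterior odds = 0.98/0.02 = 49.
Require (94/9)ⁿ ≥ 49 ÷ (57/943) = 46207/57.
(94/9)² = 8836/81 falls short of 46207/57 but (94/9)³ = 830584/729 reaches it, so n = 3.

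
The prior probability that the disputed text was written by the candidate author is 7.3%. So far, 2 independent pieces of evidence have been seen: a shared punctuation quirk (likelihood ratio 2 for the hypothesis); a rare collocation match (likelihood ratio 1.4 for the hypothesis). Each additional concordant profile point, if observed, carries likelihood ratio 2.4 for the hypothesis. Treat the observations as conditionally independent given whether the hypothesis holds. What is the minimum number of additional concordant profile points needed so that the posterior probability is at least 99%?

7

Prior odds = 0.073/0.927 = 73/927.
Combined Bayes factor of the evidence already in hand = 2 × 1.4 = 2.8.
Odds after that evidence = (73/927) × 2.8 = 1022/4635.
Target odds = 0.99/0.01 = 99.
Need 2.4ⁿ ≥ 99 ÷ (1022/4635) = 458865/1022.
2.4⁶ = 2985984/15625 falls short of 458865/1022 but 2.4⁷ = 35831808/78125 reaches it, so n = 7.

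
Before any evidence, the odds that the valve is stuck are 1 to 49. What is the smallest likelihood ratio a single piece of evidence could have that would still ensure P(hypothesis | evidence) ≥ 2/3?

Prior odds = 1/49.
Target odds = (2/3)/(1/3) = 2.
Required Bayes factor = 2 ÷ (1/49) = 98.

98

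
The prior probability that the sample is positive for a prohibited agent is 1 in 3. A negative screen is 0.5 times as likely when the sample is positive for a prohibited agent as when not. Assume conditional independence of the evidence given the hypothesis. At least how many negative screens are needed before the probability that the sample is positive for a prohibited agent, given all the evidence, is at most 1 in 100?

Prior odds = (1/3)/(2/3) = 0.5.
Likelihood ratio per negative screen = 0.5.
Target posterior odds = 0.01/0.99 = 1/99.
Require 0.5ⁿ ≤ 1/99 ÷ 0.5 = 2/99.
0.5⁵ = 0.03125 is still above 2/99 but 0.5⁶ = 0.015625 is at or below it, so n = 6.

6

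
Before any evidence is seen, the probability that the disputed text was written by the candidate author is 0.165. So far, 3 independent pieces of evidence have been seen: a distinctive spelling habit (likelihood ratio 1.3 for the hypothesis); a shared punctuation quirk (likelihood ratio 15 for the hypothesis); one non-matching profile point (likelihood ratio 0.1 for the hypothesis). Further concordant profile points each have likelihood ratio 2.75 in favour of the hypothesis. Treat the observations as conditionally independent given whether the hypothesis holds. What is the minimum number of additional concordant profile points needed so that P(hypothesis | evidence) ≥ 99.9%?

8

Prior odds = 0.165/0.835 = 33/167.
Combined Bayes factor of the evidence already in hand = 1.3 × 15 × 0.1 = 1.95.
Odds after that evidence = (33/167) × 1.95 = 1287/3340.
Target odds = 0.999/0.001 = 999.
Need 2.75ⁿ ≥ 999 ÷ (1287/3340) = 370740/143.
2.75⁷ = 19487171/16384 falls short of 370740/143 but 2.75⁸ = 214358881/65536 reaches it, so n = 8.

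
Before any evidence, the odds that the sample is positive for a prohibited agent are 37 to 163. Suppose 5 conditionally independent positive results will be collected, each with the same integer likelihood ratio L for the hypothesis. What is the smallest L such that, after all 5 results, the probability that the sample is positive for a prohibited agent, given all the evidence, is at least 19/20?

Prior odds = 37/163.
Target odds = 0.95/0.05 = 19.
Need L⁵ ≥ 19 ÷ (37/163) = 3097/37.
2⁵ = 32 < 3097/37 ≤ 243 = 3⁵, so L = 3.

3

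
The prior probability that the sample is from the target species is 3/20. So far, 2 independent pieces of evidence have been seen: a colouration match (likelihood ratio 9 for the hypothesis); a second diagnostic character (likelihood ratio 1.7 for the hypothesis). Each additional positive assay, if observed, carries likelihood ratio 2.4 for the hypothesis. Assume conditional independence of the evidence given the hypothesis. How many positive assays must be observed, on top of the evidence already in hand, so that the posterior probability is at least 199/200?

5

Prior odds = 0.15/0.85 = 3/17.
Combined Bayes factor of the evidence already in hand = 9 × 1.7 = 15.3.
Odds after that evidence = (3/17) × 15.3 = 2.7.
Target odds = 0.995/0.005 = 199.
Need 2.4ⁿ ≥ 199 ÷ 2.7 = 1990/27.
2.4⁴ = 33.1776 falls short of 1990/27 but 2.4⁵ = 79.62624 reaches it, so n = 5.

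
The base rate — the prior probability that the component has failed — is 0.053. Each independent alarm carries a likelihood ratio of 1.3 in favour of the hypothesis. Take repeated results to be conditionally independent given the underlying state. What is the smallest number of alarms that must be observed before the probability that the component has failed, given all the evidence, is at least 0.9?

Prior odds: 0.053 ÷ 0.947 = 53/947.
Likelihood ratio per alarm = 1.3.
Target posterior odds = 0.9/0.1 = 9.
Need (53/947) × 1.3ⁿ ≥ 9, i.e. 1.3ⁿ ≥ 8523/53.
1.3¹⁹ ≈146.192 falls short of 8523/53 but 1.3²⁰ ≈190.05 reaches it, so n = 20.

20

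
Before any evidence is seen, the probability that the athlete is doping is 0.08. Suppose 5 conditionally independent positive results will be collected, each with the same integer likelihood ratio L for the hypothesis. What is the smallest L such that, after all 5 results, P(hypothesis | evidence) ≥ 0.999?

Prior odds = 0.08/0.92 = 2/23.
Target odds = 0.999/0.001 = 999.
Need L⁵ ≥ 999 ÷ (2/23) = 11488.5.
6⁵ = 7776 < 11488.5 ≤ 16807 = 7⁵, so L = 7.

7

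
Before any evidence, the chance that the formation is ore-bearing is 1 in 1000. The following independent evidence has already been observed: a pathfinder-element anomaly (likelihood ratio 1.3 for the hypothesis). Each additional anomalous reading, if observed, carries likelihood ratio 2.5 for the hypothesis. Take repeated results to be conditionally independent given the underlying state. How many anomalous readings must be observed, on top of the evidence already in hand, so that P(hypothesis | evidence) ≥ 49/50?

Prior odds = 0.001/0.999 = 1/999.
Bayes factor of the evidence already in hand = 1.3.
Odds after that evidence = (1/999) × 1.3 = 13/9990.
Target odds = 0.98/0.02 = 49.
Need 2.5ⁿ ≥ 49 ÷ (13/9990) = 489510/13.
2.5¹¹ = 48828125/2048 falls short of 489510/13 but 2.5¹² = 244140625/4096 reaches it, so n = 12.

12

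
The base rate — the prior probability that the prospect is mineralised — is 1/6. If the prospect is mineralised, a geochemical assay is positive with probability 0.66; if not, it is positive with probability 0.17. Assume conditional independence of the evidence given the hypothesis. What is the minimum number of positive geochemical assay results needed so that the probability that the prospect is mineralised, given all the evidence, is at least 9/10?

3

Prior odds: (1/6) ÷ (5/6) = 0.2.
Likelihood ratio of a positive = 0.66/0.17 = 66/17.
Target odds: 0.9 ÷ 0.1 = 9.
Need 0.2 × (66/17)ⁿ ≥ 9, i.e. (66/17)ⁿ ≥ 45.
(66/17)² = 4356/289 falls short of 45 but (66/17)³ = 287496/4913 reaches it, so n = 3.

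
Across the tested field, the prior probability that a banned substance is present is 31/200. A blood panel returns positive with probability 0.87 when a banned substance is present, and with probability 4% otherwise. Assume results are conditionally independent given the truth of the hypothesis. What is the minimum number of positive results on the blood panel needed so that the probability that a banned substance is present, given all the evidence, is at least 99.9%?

Prior odds = 0.155/0.845 = 31/169.
Likelihood ratio of a positive result = 0.87/0.04 = 21.75.
Target posterior odds = 0.999/0.001 = 999.
Need (31/169) × 21.75ⁿ ≥ 999, i.e. 21.75ⁿ ≥ 168831/31.
21.75² = 473.0625 falls short of 168831/31 but 21.75³ = 658503/64 reaches it, so n = 3.

3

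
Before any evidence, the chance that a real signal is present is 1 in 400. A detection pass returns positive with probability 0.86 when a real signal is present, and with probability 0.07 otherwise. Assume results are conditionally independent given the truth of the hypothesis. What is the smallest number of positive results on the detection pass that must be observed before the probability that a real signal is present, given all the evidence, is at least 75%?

3

Prior odds = 0.0025/0.9975 = 1/399.
Likelihood ratio of a positive result = 0.86/0.07 = 86/7.
Target posterior odds = 0.75/0.25 = 3.
Require (86/7)ⁿ ≥ 3 ÷ (1/399) = 1197.
(86/7)² = 7396/49 falls short of 1197 but (86/7)³ = 636056/343 reaches it, so n = 3.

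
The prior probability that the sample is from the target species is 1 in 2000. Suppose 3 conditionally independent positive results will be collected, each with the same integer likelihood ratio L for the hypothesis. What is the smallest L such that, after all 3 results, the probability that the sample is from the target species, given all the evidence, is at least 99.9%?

126

Prior odds = 0.0005/0.9995 = 1/1999.
Target odds = 0.999/0.001 = 999.
Need L³ ≥ 999 ÷ (1/1999) = 1997001.
125³ = 1953125 < 1997001 ≤ 2000376 = 126³, so L = 126.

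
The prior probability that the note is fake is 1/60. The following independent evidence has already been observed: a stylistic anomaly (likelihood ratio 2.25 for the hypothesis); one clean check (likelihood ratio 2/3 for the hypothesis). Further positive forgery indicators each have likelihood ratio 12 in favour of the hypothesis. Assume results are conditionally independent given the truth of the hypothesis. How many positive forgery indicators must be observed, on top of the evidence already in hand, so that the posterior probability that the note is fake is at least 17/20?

Prior odds = (1/60)/(59/60) = 1/59.
Combined Bayes factor of the evidence already in hand = 2.25 × (2/3) = 1.5.
Odds after that evidence = (1/59) × 1.5 = 3/118.
Target odds = 0.85/0.15 = 17/3.
Need 12ⁿ ≥ 17/3 ÷ (3/118) = 2006/9.
12² = 144 falls short of 2006/9 but 12³ = 1728 reaches it, so n = 3.

3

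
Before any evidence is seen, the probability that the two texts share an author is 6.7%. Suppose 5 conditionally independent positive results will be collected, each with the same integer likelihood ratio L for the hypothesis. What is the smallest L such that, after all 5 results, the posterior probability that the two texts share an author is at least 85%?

Prior odds = 0.067/0.933 = 67/933.
Target odds = 0.85/0.15 = 17/3.
Need L⁵ ≥ 17/3 ÷ (67/933) = 5287/67.
2⁵ = 32 < 5287/67 ≤ 243 = 3⁵, so L = 3.

3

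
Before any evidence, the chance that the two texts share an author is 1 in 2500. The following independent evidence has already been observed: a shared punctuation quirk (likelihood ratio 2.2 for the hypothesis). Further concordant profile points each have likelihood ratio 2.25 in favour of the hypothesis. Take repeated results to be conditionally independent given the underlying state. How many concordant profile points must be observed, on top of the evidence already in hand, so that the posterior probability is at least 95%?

13

Prior odds = 0.0004/0.9996 = 1/2499.
Bayes factor of the evidence already in hand = 2.2.
Odds after that evidence = (1/2499) × 2.2 = 11/12495.
Target odds = 0.95/0.05 = 19.
Need 2.25ⁿ ≥ 19 ÷ (11/12495) = 237405/11.
2.25¹² ≈16834.1 falls short of 237405/11 but 2.25¹³ ≈37876.8 reaches it, so n = 13.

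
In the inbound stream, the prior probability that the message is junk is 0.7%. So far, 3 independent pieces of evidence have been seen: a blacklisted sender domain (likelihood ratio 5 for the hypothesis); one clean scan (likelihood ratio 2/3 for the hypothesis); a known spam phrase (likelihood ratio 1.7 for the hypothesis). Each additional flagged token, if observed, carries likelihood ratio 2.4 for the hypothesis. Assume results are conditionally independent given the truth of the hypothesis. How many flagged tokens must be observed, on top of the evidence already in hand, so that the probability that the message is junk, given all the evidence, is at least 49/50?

9

Prior odds = 0.007/0.993 = 7/993.
Combined Bayes factor of the evidence already in hand = 5 × (2/3) × 1.7 = 17/3.
Odds after that evidence = (7/993) × 17/3 = 119/2979.
Target odds = 0.98/0.02 = 49.
Need 2.4ⁿ ≥ 49 ÷ (119/2979) = 20853/17.
2.4⁸ = 429981696/390625 falls short of 20853/17 but 2.4⁹ ≈2641.81 reaches it, so n = 9.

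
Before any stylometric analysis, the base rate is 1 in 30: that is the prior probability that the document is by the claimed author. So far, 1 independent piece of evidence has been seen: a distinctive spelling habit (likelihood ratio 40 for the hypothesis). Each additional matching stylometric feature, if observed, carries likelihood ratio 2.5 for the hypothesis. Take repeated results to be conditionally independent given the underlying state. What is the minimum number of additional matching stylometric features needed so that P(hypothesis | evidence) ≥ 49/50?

Prior odds = (1/30)/(29/30) = 1/29.
Bayes factor of the evidence already in hand = 40.
Odds after that evidence = (1/29) × 40 = 40/29.
Target odds = 0.98/0.02 = 49.
Need 2.5ⁿ ≥ 49 ÷ (40/29) = 35.525.
2.5³ = 15.625 falls short of 35.525 but 2.5⁴ = 39.0625 reaches it, so n = 4.

4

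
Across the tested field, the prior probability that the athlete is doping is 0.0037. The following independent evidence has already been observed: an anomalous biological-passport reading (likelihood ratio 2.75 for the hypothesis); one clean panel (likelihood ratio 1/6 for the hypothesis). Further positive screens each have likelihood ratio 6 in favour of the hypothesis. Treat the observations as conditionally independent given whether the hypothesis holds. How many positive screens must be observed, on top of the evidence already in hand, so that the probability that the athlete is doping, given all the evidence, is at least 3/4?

Prior odds = 0.0037/0.9963 = 37/9963.
Combined Bayes factor of the evidence already in hand = 2.75 × (1/6) = 11/24.
Odds after that evidence = (37/9963) × 11/24 = 407/239112.
Target odds = 0.75/0.25 = 3.
Need 6ⁿ ≥ 3 ÷ (407/239112) = 717336/407.
6⁴ = 1296 falls short of 717336/407 but 6⁵ = 7776 reaches it, so n = 5.

5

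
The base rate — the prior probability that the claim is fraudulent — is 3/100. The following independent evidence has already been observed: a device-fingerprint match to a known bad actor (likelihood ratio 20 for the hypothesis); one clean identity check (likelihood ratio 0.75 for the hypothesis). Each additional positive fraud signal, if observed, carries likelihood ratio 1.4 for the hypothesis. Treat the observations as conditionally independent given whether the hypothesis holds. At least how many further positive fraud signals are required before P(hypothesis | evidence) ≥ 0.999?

Prior odds = 0.03/0.97 = 3/97.
Combined Bayes factor of the evidence already in hand = 20 × 0.75 = 15.
Odds after that evidence = (3/97) × 15 = 45/97.
Target odds = 0.999/0.001 = 999.
Need 1.4ⁿ ≥ 999 ÷ (45/97) = 2153.4.
1.4²² ≈1639.9 falls short of 2153.4 but 1.4²³ ≈2295.86 reaches it, so n = 23.

23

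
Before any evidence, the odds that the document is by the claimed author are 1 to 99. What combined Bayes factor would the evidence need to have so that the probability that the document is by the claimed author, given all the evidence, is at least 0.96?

Prior odds = 1/99.
Target odds = 0.96/0.04 = 24.
Required Bayes factor = 24 ÷ (1/99) = 2376.

2376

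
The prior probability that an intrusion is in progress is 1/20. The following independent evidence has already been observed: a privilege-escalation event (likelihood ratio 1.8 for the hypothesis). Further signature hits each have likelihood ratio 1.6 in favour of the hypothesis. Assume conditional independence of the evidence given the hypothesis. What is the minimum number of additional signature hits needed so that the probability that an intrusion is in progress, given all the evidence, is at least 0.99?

15

Prior odds = 0.05/0.95 = 1/19.
Bayes factor of the evidence already in hand = 1.8.
Odds after that evidence = (1/19) × 1.8 = 9/95.
Target odds = 0.99/0.01 = 99.
Need 1.6ⁿ ≥ 99 ÷ (9/95) = 1045.
1.6¹⁴ ≈720.576 falls short of 1045 but 1.6¹⁵ ≈1152.92 reaches it, so n = 15.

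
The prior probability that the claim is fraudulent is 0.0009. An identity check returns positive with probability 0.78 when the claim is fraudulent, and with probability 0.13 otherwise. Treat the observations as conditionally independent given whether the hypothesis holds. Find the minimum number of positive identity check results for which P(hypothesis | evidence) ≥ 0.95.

Prior odds = 0.0009/0.9991 = 9/9991.
Likelihood ratio of a positive result = 0.78/0.13 = 6.
Target odds: 0.95 ÷ 0.05 = 19.
Require 6ⁿ ≥ 19 ÷ (9/9991) = 189829/9.
6⁵ = 7776 falls short of 189829/9 but 6⁶ = 46656 reaches it, so n = 6.

6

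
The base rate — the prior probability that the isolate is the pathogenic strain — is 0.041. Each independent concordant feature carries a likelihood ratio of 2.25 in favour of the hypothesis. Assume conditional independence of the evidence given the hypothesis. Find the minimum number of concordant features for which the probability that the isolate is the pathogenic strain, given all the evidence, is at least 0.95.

Prior odds = 0.041/0.959 = 41/959.
Likelihood ratio per concordant feature = 2.25.
Target odds: 0.95 ÷ 0.05 = 19.
Require 2.25ⁿ ≥ 19 ÷ (41/959) = 18221/41.
2.25⁷ = 4782969/16384 falls short of 18221/41 but 2.25⁸ = 43046721/65536 reaches it, so n = 8.

8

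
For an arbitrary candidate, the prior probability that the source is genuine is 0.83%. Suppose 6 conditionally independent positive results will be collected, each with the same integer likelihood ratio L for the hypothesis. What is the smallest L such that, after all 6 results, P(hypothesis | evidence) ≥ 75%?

Prior odds = 0.0083/0.9917 = 83/9917.
Target odds = 0.75/0.25 = 3.
Need L⁶ ≥ 3 ÷ (83/9917) = 29751/83.
2⁶ = 64 < 29751/83 ≤ 729 = 3⁶, so L = 3.

3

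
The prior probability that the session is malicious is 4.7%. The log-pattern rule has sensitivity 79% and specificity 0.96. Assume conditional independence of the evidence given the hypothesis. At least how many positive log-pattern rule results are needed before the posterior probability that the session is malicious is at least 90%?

2

Prior odds: 0.047 ÷ 0.953 = 47/953.
False-positive rate = 1 − 0.96 = 0.04; likelihood ratio of a positive = 0.79/0.04 = 19.75.
Target odds: 0.9 ÷ 0.1 = 9.
Need (47/953) × 19.75ⁿ ≥ 9, i.e. 19.75ⁿ ≥ 8577/47.
19.75¹ = 19.75 falls short of 8577/47 but 19.75² = 390.0625 reaches it, so n = 2.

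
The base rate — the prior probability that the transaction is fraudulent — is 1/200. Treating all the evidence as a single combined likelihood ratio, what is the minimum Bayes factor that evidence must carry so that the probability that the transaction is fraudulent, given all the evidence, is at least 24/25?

Prior odds = 0.005/0.995 = 1/199.
Target odds = 0.96/0.04 = 24.
Required Bayes factor = 24 ÷ (1/199) = 4776.

4776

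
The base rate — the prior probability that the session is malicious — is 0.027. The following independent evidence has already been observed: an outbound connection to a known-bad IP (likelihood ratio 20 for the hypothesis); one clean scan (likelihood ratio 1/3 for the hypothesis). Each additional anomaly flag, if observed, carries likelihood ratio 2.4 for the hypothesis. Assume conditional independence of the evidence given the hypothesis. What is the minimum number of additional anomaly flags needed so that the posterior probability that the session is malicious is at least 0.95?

Prior odds = 0.027/0.973 = 27/973.
Combined Bayes factor of the evidence already in hand = 20 × (1/3) = 20/3.
Odds after that evidence = (27/973) × 20/3 = 180/973.
Target odds = 0.95/0.05 = 19.
Need 2.4ⁿ ≥ 19 ÷ (180/973) = 18487/180.
2.4⁵ = 79.62624 falls short of 18487/180 but 2.4⁶ = 2985984/15625 reaches it, so n = 6.

6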